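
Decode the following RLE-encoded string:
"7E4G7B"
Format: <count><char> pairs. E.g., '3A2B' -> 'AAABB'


Expanding each <count><char> pair:
  7E -> 'EEEEEEE'
  4G -> 'GGGG'
  7B -> 'BBBBBBB'

Decoded = EEEEEEEGGGGBBBBBBB


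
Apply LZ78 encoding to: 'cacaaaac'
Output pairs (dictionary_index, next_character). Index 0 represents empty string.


LZ78 encoding steps:
Dictionary: {0: ''}
Step 1: w='' (idx 0), next='c' -> output (0, 'c'), add 'c' as idx 1
Step 2: w='' (idx 0), next='a' -> output (0, 'a'), add 'a' as idx 2
Step 3: w='c' (idx 1), next='a' -> output (1, 'a'), add 'ca' as idx 3
Step 4: w='a' (idx 2), next='a' -> output (2, 'a'), add 'aa' as idx 4
Step 5: w='a' (idx 2), next='c' -> output (2, 'c'), add 'ac' as idx 5


Encoded: [(0, 'c'), (0, 'a'), (1, 'a'), (2, 'a'), (2, 'c')]


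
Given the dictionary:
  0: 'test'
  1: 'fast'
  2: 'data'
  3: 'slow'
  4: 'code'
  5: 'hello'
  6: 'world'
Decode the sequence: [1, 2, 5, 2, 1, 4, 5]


Look up each index in the dictionary:
  1 -> 'fast'
  2 -> 'data'
  5 -> 'hello'
  2 -> 'data'
  1 -> 'fast'
  4 -> 'code'
  5 -> 'hello'

Decoded: "fast data hello data fast code hello"


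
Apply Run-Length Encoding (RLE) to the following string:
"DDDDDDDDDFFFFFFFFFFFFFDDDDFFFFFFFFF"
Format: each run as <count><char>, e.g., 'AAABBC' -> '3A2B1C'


Scanning runs left to right:
  i=0: run of 'D' x 9 -> '9D'
  i=9: run of 'F' x 13 -> '13F'
  i=22: run of 'D' x 4 -> '4D'
  i=26: run of 'F' x 9 -> '9F'

RLE = 9D13F4D9F


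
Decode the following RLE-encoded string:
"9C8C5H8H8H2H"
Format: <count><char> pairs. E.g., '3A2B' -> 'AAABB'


Expanding each <count><char> pair:
  9C -> 'CCCCCCCCC'
  8C -> 'CCCCCCCC'
  5H -> 'HHHHH'
  8H -> 'HHHHHHHH'
  8H -> 'HHHHHHHH'
  2H -> 'HH'

Decoded = CCCCCCCCCCCCCCCCCHHHHHHHHHHHHHHHHHHHHHHH


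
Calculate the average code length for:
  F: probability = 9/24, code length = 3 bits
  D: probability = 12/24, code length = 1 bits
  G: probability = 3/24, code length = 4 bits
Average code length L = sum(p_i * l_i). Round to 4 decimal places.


Weighted contributions p_i * l_i:
  F: (9/24) * 3 = 27/24
  D: (12/24) * 1 = 12/24
  G: (3/24) * 4 = 12/24
Sum = (27 + 12 + 12)/24 = 51/24

L = 51/24 = 2.1250 bits/symbol


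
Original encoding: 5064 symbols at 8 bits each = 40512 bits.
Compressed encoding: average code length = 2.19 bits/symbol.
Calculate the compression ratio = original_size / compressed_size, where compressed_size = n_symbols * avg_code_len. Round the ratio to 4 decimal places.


original_size = n_symbols * orig_bits = 5064 * 8 = 40512 bits
compressed_size = n_symbols * avg_code_len = 5064 * 2.19 = 11090.16 bits
ratio = original_size / compressed_size = 40512 / 11090.16 = 3.653

Compression ratio = 3.653


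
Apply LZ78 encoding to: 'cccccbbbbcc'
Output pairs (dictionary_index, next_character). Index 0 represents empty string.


LZ78 encoding steps:
Dictionary: {0: ''}
Step 1: w='' (idx 0), next='c' -> output (0, 'c'), add 'c' as idx 1
Step 2: w='c' (idx 1), next='c' -> output (1, 'c'), add 'cc' as idx 2
Step 3: w='cc' (idx 2), next='b' -> output (2, 'b'), add 'ccb' as idx 3
Step 4: w='' (idx 0), next='b' -> output (0, 'b'), add 'b' as idx 4
Step 5: w='b' (idx 4), next='b' -> output (4, 'b'), add 'bb' as idx 5
Step 6: w='cc' (idx 2), end of input -> output (2, '')


Encoded: [(0, 'c'), (1, 'c'), (2, 'b'), (0, 'b'), (4, 'b'), (2, '')]


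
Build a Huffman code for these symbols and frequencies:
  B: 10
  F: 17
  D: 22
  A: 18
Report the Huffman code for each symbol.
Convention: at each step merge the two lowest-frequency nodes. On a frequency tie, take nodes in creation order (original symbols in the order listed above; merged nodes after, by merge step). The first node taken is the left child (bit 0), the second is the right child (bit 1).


Huffman tree construction:
Step 1: Merge B(10) + F(17) = 27
Step 2: Merge A(18) + D(22) = 40
Step 3: Merge (B+F)(27) + (A+D)(40) = 67
Read each symbol's code off the tree from the root (left child = 0, right child = 1).

Codes:
  B: 00 (length 2)
  F: 01 (length 2)
  D: 11 (length 2)
  A: 10 (length 2)
Average code length: 134/67 = 2.0000 bits/symbol


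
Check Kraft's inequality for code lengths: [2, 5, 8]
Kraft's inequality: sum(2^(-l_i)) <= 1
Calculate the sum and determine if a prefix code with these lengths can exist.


Sum = 2^(-2) + 2^(-5) + 2^(-8)
    = 0.25 + 0.03125 + 0.00390625
    = 73/256 = 0.28515625
Since 0.28515625 <= 1, Kraft's inequality IS satisfied.
A prefix code with these lengths CAN exist.

Kraft sum = 0.28515625. Satisfied.


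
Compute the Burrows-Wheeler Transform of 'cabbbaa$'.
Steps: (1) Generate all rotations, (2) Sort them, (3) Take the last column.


Rotations (sorted):
  0: $cabbbaa -> last char: a
  1: a$cabbba -> last char: a
  2: aa$cabbb -> last char: b
  3: abbbaa$c -> last char: c
  4: baa$cabb -> last char: b
  5: bbaa$cab -> last char: b
  6: bbbaa$ca -> last char: a
  7: cabbbaa$ -> last char: $


BWT = aabcbba$


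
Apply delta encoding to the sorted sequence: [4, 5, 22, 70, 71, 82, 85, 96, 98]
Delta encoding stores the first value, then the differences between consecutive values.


First value: 4
Deltas:
  5 - 4 = 1
  22 - 5 = 17
  70 - 22 = 48
  71 - 70 = 1
  82 - 71 = 11
  85 - 82 = 3
  96 - 85 = 11
  98 - 96 = 2


Delta encoded: [4, 1, 17, 48, 1, 11, 3, 11, 2]


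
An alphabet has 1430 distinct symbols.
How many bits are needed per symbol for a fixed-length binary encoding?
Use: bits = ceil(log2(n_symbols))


log2(1430) = 10.4818
Bracket: 2^10 = 1024 < 1430 <= 2^11 = 2048
So ceil(log2(1430)) = 11

bits = ceil(log2(1430)) = ceil(10.4818) = 11 bits


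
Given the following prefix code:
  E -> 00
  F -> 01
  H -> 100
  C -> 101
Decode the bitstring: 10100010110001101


Decoding step by step:
Bits 101 -> C
Bits 00 -> E
Bits 01 -> F
Bits 01 -> F
Bits 100 -> H
Bits 01 -> F
Bits 101 -> C


Decoded message: CEFFHFC


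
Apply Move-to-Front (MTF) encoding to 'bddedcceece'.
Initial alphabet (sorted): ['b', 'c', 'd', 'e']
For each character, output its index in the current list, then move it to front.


MTF encoding:
'b': index 0 in ['b', 'c', 'd', 'e'] -> ['b', 'c', 'd', 'e']
'd': index 2 in ['b', 'c', 'd', 'e'] -> ['d', 'b', 'c', 'e']
'd': index 0 in ['d', 'b', 'c', 'e'] -> ['d', 'b', 'c', 'e']
'e': index 3 in ['d', 'b', 'c', 'e'] -> ['e', 'd', 'b', 'c']
'd': index 1 in ['e', 'd', 'b', 'c'] -> ['d', 'e', 'b', 'c']
'c': index 3 in ['d', 'e', 'b', 'c'] -> ['c', 'd', 'e', 'b']
'c': index 0 in ['c', 'd', 'e', 'b'] -> ['c', 'd', 'e', 'b']
'e': index 2 in ['c', 'd', 'e', 'b'] -> ['e', 'c', 'd', 'b']
'e': index 0 in ['e', 'c', 'd', 'b'] -> ['e', 'c', 'd', 'b']
'c': index 1 in ['e', 'c', 'd', 'b'] -> ['c', 'e', 'd', 'b']
'e': index 1 in ['c', 'e', 'd', 'b'] -> ['e', 'c', 'd', 'b']


Output: [0, 2, 0, 3, 1, 3, 0, 2, 0, 1, 1]


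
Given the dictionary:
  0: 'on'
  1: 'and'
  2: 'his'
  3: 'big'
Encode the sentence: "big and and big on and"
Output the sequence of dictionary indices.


Look up each word in the dictionary:
  'big' -> 3
  'and' -> 1
  'and' -> 1
  'big' -> 3
  'on' -> 0
  'and' -> 1

Encoded: [3, 1, 1, 3, 0, 1]


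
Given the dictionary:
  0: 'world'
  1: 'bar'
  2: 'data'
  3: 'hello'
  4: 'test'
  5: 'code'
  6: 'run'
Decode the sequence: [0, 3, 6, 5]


Look up each index in the dictionary:
  0 -> 'world'
  3 -> 'hello'
  6 -> 'run'
  5 -> 'code'

Decoded: "world hello run code"


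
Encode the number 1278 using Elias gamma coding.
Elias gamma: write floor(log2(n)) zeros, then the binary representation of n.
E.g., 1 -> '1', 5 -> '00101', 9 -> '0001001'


num_bits = floor(log2(1278)) + 1 = 11
leading_zeros = num_bits - 1 = 10
binary(1278) = 10011111110

Elias gamma(1278) = '0000000000' + '10011111110' = 000000000010011111110 (21 bits)


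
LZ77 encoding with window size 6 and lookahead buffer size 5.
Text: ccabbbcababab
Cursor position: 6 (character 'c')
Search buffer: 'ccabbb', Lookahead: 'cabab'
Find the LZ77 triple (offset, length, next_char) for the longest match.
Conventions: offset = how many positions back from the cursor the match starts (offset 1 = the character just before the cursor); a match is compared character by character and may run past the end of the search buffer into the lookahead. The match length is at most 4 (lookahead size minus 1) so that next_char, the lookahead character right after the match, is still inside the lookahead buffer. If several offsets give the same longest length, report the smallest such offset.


Try each offset into the search buffer:
  offset=1 (pos 5, char 'b'): match length 0
  offset=2 (pos 4, char 'b'): match length 0
  offset=3 (pos 3, char 'b'): match length 0
  offset=4 (pos 2, char 'a'): match length 0
  offset=5 (pos 1, char 'c'): match length 3
  offset=6 (pos 0, char 'c'): match length 1
Longest match has length 3 at offset 5.
next_char = character at position 6 + 3 = 9 -> 'a'

Best match: offset=5, length=3 (matching 'cab' starting at position 1)
LZ77 triple: (5, 3, 'a')


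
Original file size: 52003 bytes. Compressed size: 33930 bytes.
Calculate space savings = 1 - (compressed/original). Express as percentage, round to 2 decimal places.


ratio = compressed/original = 33930/52003 = 0.652462
savings = 1 - ratio = 1 - 0.652462 = 0.347538
as a percentage: 0.347538 * 100 = 34.75%

Space savings = 1 - 33930/52003 = 34.75%


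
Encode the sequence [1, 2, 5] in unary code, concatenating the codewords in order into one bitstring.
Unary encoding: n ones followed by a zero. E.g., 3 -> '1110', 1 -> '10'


Encode each number as n ones followed by a terminating 0:
  1 -> 10 (2 bits)
  2 -> 110 (3 bits)
  5 -> 111110 (6 bits)
Total length = 2 + 3 + 6 = 11 bits.

Unary([1, 2, 5]) = 10110111110 (11 bits)


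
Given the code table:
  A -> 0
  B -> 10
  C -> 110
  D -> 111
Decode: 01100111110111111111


Decoding:
0 -> A
110 -> C
0 -> A
111 -> D
110 -> C
111 -> D
111 -> D
111 -> D


Result: ACADCDDD


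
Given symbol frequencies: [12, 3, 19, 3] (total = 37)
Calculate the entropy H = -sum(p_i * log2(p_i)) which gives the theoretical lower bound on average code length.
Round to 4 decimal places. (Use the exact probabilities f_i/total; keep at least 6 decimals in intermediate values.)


Per-symbol terms -p_i * log2(p_i) with p_i = f_i/37:
  p = 12/37 = 0.324324: log2(p) = -1.624491, -p*log2(p) = 0.526862
  p = 3/37 = 0.081081: log2(p) = -3.624491, -p*log2(p) = 0.293878
  p = 19/37 = 0.513514: log2(p) = -0.961526, -p*log2(p) = 0.493757
  p = 3/37 = 0.081081: log2(p) = -3.624491, -p*log2(p) = 0.293878
H = 0.526862 + 0.293878 + 0.493757 + 0.293878 = 1.608375

H = 1.6084 bits/symbol


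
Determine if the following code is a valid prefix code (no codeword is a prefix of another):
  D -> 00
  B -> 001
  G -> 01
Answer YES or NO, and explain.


Checking each pair (does one codeword prefix another?):
  D='00' vs B='001': prefix -- VIOLATION

NO -- this is NOT a valid prefix code. D (00) is a prefix of B (001).


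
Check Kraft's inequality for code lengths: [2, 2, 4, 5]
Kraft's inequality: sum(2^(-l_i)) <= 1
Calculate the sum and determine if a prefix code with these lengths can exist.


Sum = 2^(-2) + 2^(-2) + 2^(-4) + 2^(-5)
    = 0.25 + 0.25 + 0.0625 + 0.03125
    = 19/32 = 0.59375
Since 0.59375 <= 1, Kraft's inequality IS satisfied.
A prefix code with these lengths CAN exist.

Kraft sum = 0.59375. Satisfied.


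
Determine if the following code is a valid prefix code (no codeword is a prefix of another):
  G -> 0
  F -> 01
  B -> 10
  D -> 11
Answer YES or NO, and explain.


Checking each pair (does one codeword prefix another?):
  G='0' vs F='01': prefix -- VIOLATION

NO -- this is NOT a valid prefix code. G (0) is a prefix of F (01).


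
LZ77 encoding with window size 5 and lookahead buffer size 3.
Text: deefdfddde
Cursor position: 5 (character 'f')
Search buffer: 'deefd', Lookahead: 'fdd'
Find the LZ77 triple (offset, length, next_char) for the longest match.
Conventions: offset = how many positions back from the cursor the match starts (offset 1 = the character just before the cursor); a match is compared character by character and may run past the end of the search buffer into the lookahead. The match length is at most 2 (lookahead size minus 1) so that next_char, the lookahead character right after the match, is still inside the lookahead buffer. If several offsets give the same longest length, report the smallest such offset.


Try each offset into the search buffer:
  offset=1 (pos 4, char 'd'): match length 0
  offset=2 (pos 3, char 'f'): match length 2
  offset=3 (pos 2, char 'e'): match length 0
  offset=4 (pos 1, char 'e'): match length 0
  offset=5 (pos 0, char 'd'): match length 0
Longest match has length 2 at offset 2.
next_char = character at position 5 + 2 = 7 -> 'd'

Best match: offset=2, length=2 (matching 'fd' starting at position 3)
LZ77 triple: (2, 2, 'd')


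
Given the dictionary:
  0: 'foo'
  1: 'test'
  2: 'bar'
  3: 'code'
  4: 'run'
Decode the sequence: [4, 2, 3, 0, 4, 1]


Look up each index in the dictionary:
  4 -> 'run'
  2 -> 'bar'
  3 -> 'code'
  0 -> 'foo'
  4 -> 'run'
  1 -> 'test'

Decoded: "run bar code foo run test"


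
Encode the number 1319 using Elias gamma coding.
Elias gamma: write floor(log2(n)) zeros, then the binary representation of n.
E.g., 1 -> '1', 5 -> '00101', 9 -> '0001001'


num_bits = floor(log2(1319)) + 1 = 11
leading_zeros = num_bits - 1 = 10
binary(1319) = 10100100111

Elias gamma(1319) = '0000000000' + '10100100111' = 000000000010100100111 (21 bits)


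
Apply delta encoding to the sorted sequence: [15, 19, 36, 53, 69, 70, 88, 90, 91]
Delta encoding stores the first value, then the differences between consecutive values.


First value: 15
Deltas:
  19 - 15 = 4
  36 - 19 = 17
  53 - 36 = 17
  69 - 53 = 16
  70 - 69 = 1
  88 - 70 = 18
  90 - 88 = 2
  91 - 90 = 1


Delta encoded: [15, 4, 17, 17, 16, 1, 18, 2, 1]


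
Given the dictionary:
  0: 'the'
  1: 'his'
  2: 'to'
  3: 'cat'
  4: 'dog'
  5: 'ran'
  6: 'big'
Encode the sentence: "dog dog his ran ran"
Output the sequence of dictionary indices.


Look up each word in the dictionary:
  'dog' -> 4
  'dog' -> 4
  'his' -> 1
  'ran' -> 5
  'ran' -> 5

Encoded: [4, 4, 1, 5, 5]


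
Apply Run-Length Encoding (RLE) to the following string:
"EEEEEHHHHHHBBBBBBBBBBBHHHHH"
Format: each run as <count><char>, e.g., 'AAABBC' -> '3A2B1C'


Scanning runs left to right:
  i=0: run of 'E' x 5 -> '5E'
  i=5: run of 'H' x 6 -> '6H'
  i=11: run of 'B' x 11 -> '11B'
  i=22: run of 'H' x 5 -> '5H'

RLE = 5E6H11B5H


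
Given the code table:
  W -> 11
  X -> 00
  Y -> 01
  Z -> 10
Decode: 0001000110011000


Decoding:
00 -> X
01 -> Y
00 -> X
01 -> Y
10 -> Z
01 -> Y
10 -> Z
00 -> X


Result: XYXYZYZX


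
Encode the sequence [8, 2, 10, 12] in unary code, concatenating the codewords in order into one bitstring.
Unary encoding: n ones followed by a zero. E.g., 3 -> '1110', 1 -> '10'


Encode each number as n ones followed by a terminating 0:
  8 -> 111111110 (9 bits)
  2 -> 110 (3 bits)
  10 -> 11111111110 (11 bits)
  12 -> 1111111111110 (13 bits)
Total length = 9 + 3 + 11 + 13 = 36 bits.

Unary([8, 2, 10, 12]) = 111111110110111111111101111111111110 (36 bits)


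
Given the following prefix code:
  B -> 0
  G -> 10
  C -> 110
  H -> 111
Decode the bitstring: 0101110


Decoding step by step:
Bits 0 -> B
Bits 10 -> G
Bits 111 -> H
Bits 0 -> B


Decoded message: BGHB


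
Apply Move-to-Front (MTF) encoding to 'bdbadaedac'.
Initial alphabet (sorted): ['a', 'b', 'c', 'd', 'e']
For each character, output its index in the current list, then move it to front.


MTF encoding:
'b': index 1 in ['a', 'b', 'c', 'd', 'e'] -> ['b', 'a', 'c', 'd', 'e']
'd': index 3 in ['b', 'a', 'c', 'd', 'e'] -> ['d', 'b', 'a', 'c', 'e']
'b': index 1 in ['d', 'b', 'a', 'c', 'e'] -> ['b', 'd', 'a', 'c', 'e']
'a': index 2 in ['b', 'd', 'a', 'c', 'e'] -> ['a', 'b', 'd', 'c', 'e']
'd': index 2 in ['a', 'b', 'd', 'c', 'e'] -> ['d', 'a', 'b', 'c', 'e']
'a': index 1 in ['d', 'a', 'b', 'c', 'e'] -> ['a', 'd', 'b', 'c', 'e']
'e': index 4 in ['a', 'd', 'b', 'c', 'e'] -> ['e', 'a', 'd', 'b', 'c']
'd': index 2 in ['e', 'a', 'd', 'b', 'c'] -> ['d', 'e', 'a', 'b', 'c']
'a': index 2 in ['d', 'e', 'a', 'b', 'c'] -> ['a', 'd', 'e', 'b', 'c']
'c': index 4 in ['a', 'd', 'e', 'b', 'c'] -> ['c', 'a', 'd', 'e', 'b']


Output: [1, 3, 1, 2, 2, 1, 4, 2, 2, 4]


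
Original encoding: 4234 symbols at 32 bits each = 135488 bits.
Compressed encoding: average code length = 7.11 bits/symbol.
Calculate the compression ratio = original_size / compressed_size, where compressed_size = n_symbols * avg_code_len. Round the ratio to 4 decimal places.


original_size = n_symbols * orig_bits = 4234 * 32 = 135488 bits
compressed_size = n_symbols * avg_code_len = 4234 * 7.11 = 30103.74 bits
ratio = original_size / compressed_size = 135488 / 30103.74 = 4.5007

Compression ratio = 4.5007


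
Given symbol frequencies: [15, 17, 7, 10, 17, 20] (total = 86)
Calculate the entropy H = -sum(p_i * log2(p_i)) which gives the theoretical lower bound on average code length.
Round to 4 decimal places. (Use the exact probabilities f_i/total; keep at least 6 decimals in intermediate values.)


Per-symbol terms -p_i * log2(p_i) with p_i = f_i/86:
  p = 15/86 = 0.174419: log2(p) = -2.519374, -p*log2(p) = 0.439426
  p = 17/86 = 0.197674: log2(p) = -2.338802, -p*log2(p) = 0.462321
  p = 7/86 = 0.081395: log2(p) = -3.618910, -p*log2(p) = 0.294562
  p = 10/86 = 0.116279: log2(p) = -3.104337, -p*log2(p) = 0.360969
  p = 17/86 = 0.197674: log2(p) = -2.338802, -p*log2(p) = 0.462321
  p = 20/86 = 0.232558: log2(p) = -2.104337, -p*log2(p) = 0.489381
H = 0.439426 + 0.462321 + 0.294562 + 0.360969 + 0.462321 + 0.489381 = 2.508980

H = 2.509 bits/symbol


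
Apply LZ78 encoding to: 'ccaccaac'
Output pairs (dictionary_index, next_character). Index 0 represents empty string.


LZ78 encoding steps:
Dictionary: {0: ''}
Step 1: w='' (idx 0), next='c' -> output (0, 'c'), add 'c' as idx 1
Step 2: w='c' (idx 1), next='a' -> output (1, 'a'), add 'ca' as idx 2
Step 3: w='c' (idx 1), next='c' -> output (1, 'c'), add 'cc' as idx 3
Step 4: w='' (idx 0), next='a' -> output (0, 'a'), add 'a' as idx 4
Step 5: w='a' (idx 4), next='c' -> output (4, 'c'), add 'ac' as idx 5


Encoded: [(0, 'c'), (1, 'a'), (1, 'c'), (0, 'a'), (4, 'c')]


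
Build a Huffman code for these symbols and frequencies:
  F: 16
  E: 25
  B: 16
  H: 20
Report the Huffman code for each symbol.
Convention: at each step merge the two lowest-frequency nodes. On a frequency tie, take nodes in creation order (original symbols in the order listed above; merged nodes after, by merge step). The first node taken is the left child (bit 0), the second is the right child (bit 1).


Huffman tree construction:
Step 1: Merge F(16) + B(16) = 32
Step 2: Merge H(20) + E(25) = 45
Step 3: Merge (F+B)(32) + (H+E)(45) = 77
Read each symbol's code off the tree from the root (left child = 0, right child = 1).

Codes:
  F: 00 (length 2)
  E: 11 (length 2)
  B: 01 (length 2)
  H: 10 (length 2)
Average code length: 154/77 = 2.0000 bits/symbol


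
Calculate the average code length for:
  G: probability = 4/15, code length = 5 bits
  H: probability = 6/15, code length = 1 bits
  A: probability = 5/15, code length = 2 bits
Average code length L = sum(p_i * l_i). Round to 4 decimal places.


Weighted contributions p_i * l_i:
  G: (4/15) * 5 = 20/15
  H: (6/15) * 1 = 6/15
  A: (5/15) * 2 = 10/15
Sum = (20 + 6 + 10)/15 = 36/15

L = 36/15 = 2.4000 bits/symbol


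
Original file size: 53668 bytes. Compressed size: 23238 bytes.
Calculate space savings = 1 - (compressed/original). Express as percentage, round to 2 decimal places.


ratio = compressed/original = 23238/53668 = 0.432995
savings = 1 - ratio = 1 - 0.432995 = 0.567005
as a percentage: 0.567005 * 100 = 56.7%

Space savings = 1 - 23238/53668 = 56.7%


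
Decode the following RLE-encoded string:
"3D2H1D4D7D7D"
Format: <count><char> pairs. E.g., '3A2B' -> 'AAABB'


Expanding each <count><char> pair:
  3D -> 'DDD'
  2H -> 'HH'
  1D -> 'D'
  4D -> 'DDDD'
  7D -> 'DDDDDDD'
  7D -> 'DDDDDDD'

Decoded = DDDHHDDDDDDDDDDDDDDDDDDD


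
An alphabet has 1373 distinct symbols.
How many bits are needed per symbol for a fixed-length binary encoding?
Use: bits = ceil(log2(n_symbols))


log2(1373) = 10.4231
Bracket: 2^10 = 1024 < 1373 <= 2^11 = 2048
So ceil(log2(1373)) = 11

bits = ceil(log2(1373)) = ceil(10.4231) = 11 bits


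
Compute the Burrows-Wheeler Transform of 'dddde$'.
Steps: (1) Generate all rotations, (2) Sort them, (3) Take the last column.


Rotations (sorted):
  0: $dddde -> last char: e
  1: dddde$ -> last char: $
  2: ddde$d -> last char: d
  3: dde$dd -> last char: d
  4: de$ddd -> last char: d
  5: e$dddd -> last char: d


BWT = e$dddd


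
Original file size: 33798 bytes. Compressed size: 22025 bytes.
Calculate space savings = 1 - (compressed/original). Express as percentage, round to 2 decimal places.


ratio = compressed/original = 22025/33798 = 0.651666
savings = 1 - ratio = 1 - 0.651666 = 0.348334
as a percentage: 0.348334 * 100 = 34.83%

Space savings = 1 - 22025/33798 = 34.83%


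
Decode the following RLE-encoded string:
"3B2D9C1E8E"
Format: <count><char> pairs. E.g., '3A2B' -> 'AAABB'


Expanding each <count><char> pair:
  3B -> 'BBB'
  2D -> 'DD'
  9C -> 'CCCCCCCCC'
  1E -> 'E'
  8E -> 'EEEEEEEE'

Decoded = BBBDDCCCCCCCCCEEEEEEEEE


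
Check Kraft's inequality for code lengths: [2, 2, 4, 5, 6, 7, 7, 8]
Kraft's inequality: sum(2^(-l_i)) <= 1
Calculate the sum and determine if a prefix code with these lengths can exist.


Sum = 2^(-2) + 2^(-2) + 2^(-4) + 2^(-5) + 2^(-6) + 2^(-7) + 2^(-7) + 2^(-8)
    = 0.25 + 0.25 + 0.0625 + 0.03125 + 0.015625 + 0.0078125 + 0.0078125 + 0.00390625
    = 161/256 = 0.62890625
Since 0.62890625 <= 1, Kraft's inequality IS satisfied.
A prefix code with these lengths CAN exist.

Kraft sum = 0.62890625. Satisfied.


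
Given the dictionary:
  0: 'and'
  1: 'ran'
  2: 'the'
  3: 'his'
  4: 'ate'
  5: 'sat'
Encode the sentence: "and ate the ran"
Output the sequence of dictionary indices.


Look up each word in the dictionary:
  'and' -> 0
  'ate' -> 4
  'the' -> 2
  'ran' -> 1

Encoded: [0, 4, 2, 1]


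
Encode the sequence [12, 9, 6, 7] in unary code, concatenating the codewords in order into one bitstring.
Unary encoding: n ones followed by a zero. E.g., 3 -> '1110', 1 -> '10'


Encode each number as n ones followed by a terminating 0:
  12 -> 1111111111110 (13 bits)
  9 -> 1111111110 (10 bits)
  6 -> 1111110 (7 bits)
  7 -> 11111110 (8 bits)
Total length = 13 + 10 + 7 + 8 = 38 bits.

Unary([12, 9, 6, 7]) = 11111111111101111111110111111011111110 (38 bits)


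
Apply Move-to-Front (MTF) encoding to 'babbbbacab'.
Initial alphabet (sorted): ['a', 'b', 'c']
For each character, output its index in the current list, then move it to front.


MTF encoding:
'b': index 1 in ['a', 'b', 'c'] -> ['b', 'a', 'c']
'a': index 1 in ['b', 'a', 'c'] -> ['a', 'b', 'c']
'b': index 1 in ['a', 'b', 'c'] -> ['b', 'a', 'c']
'b': index 0 in ['b', 'a', 'c'] -> ['b', 'a', 'c']
'b': index 0 in ['b', 'a', 'c'] -> ['b', 'a', 'c']
'b': index 0 in ['b', 'a', 'c'] -> ['b', 'a', 'c']
'a': index 1 in ['b', 'a', 'c'] -> ['a', 'b', 'c']
'c': index 2 in ['a', 'b', 'c'] -> ['c', 'a', 'b']
'a': index 1 in ['c', 'a', 'b'] -> ['a', 'c', 'b']
'b': index 2 in ['a', 'c', 'b'] -> ['b', 'a', 'c']


Output: [1, 1, 1, 0, 0, 0, 1, 2, 1, 2]


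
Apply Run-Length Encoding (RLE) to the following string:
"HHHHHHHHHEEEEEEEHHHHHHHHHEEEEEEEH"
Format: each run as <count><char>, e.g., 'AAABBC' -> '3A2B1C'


Scanning runs left to right:
  i=0: run of 'H' x 9 -> '9H'
  i=9: run of 'E' x 7 -> '7E'
  i=16: run of 'H' x 9 -> '9H'
  i=25: run of 'E' x 7 -> '7E'
  i=32: run of 'H' x 1 -> '1H'

RLE = 9H7E9H7E1H


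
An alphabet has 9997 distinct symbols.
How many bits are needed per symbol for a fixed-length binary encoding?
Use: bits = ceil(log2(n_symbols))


log2(9997) = 13.2873
Bracket: 2^13 = 8192 < 9997 <= 2^14 = 16384
So ceil(log2(9997)) = 14

bits = ceil(log2(9997)) = ceil(13.2873) = 14 bits


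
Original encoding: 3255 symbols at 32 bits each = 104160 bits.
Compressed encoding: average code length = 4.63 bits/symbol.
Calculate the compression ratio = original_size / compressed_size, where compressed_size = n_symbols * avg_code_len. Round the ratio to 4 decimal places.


original_size = n_symbols * orig_bits = 3255 * 32 = 104160 bits
compressed_size = n_symbols * avg_code_len = 3255 * 4.63 = 15070.65 bits
ratio = original_size / compressed_size = 104160 / 15070.65 = 6.9114

Compression ratio = 6.9114


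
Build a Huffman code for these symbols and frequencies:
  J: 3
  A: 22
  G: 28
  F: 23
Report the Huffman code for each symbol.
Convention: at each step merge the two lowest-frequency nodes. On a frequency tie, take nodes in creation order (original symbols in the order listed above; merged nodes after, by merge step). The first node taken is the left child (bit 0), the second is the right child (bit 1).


Huffman tree construction:
Step 1: Merge J(3) + A(22) = 25
Step 2: Merge F(23) + (J+A)(25) = 48
Step 3: Merge G(28) + (F+(J+A))(48) = 76
Read each symbol's code off the tree from the root (left child = 0, right child = 1).

Codes:
  J: 110 (length 3)
  A: 111 (length 3)
  G: 0 (length 1)
  F: 10 (length 2)
Average code length: 149/76 = 1.9605 bits/symbol


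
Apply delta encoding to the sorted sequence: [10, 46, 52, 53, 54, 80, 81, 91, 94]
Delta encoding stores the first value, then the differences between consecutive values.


First value: 10
Deltas:
  46 - 10 = 36
  52 - 46 = 6
  53 - 52 = 1
  54 - 53 = 1
  80 - 54 = 26
  81 - 80 = 1
  91 - 81 = 10
  94 - 91 = 3


Delta encoded: [10, 36, 6, 1, 1, 26, 1, 10, 3]


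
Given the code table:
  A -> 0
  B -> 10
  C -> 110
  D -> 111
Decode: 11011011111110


Decoding:
110 -> C
110 -> C
111 -> D
111 -> D
10 -> B


Result: CCDDB


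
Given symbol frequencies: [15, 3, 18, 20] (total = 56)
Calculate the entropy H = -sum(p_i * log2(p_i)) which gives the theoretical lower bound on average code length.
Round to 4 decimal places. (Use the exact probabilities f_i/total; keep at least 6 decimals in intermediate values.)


Per-symbol terms -p_i * log2(p_i) with p_i = f_i/56:
  p = 15/56 = 0.267857: log2(p) = -1.900464, -p*log2(p) = 0.509053
  p = 3/56 = 0.053571: log2(p) = -4.222392, -p*log2(p) = 0.226200
  p = 18/56 = 0.321429: log2(p) = -1.637430, -p*log2(p) = 0.526317
  p = 20/56 = 0.357143: log2(p) = -1.485427, -p*log2(p) = 0.530510
H = 0.509053 + 0.226200 + 0.526317 + 0.530510 = 1.792080

H = 1.7921 bits/symbol


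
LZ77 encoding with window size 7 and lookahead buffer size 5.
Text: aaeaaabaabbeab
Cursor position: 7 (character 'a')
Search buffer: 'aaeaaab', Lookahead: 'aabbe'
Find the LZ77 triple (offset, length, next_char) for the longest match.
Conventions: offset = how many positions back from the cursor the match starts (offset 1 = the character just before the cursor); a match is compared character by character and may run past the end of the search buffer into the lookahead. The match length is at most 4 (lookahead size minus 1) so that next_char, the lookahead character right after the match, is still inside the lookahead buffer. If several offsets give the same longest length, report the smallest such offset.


Try each offset into the search buffer:
  offset=1 (pos 6, char 'b'): match length 0
  offset=2 (pos 5, char 'a'): match length 1
  offset=3 (pos 4, char 'a'): match length 3
  offset=4 (pos 3, char 'a'): match length 2
  offset=5 (pos 2, char 'e'): match length 0
  offset=6 (pos 1, char 'a'): match length 1
  offset=7 (pos 0, char 'a'): match length 2
Longest match has length 3 at offset 3.
next_char = character at position 7 + 3 = 10 -> 'b'

Best match: offset=3, length=3 (matching 'aab' starting at position 4)
LZ77 triple: (3, 3, 'b')


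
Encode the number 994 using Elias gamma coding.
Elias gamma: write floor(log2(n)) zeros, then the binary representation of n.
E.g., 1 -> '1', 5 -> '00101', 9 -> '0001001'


num_bits = floor(log2(994)) + 1 = 10
leading_zeros = num_bits - 1 = 9
binary(994) = 1111100010

Elias gamma(994) = '000000000' + '1111100010' = 0000000001111100010 (19 bits)


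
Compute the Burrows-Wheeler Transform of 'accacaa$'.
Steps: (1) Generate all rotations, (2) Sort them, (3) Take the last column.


Rotations (sorted):
  0: $accacaa -> last char: a
  1: a$accaca -> last char: a
  2: aa$accac -> last char: c
  3: acaa$acc -> last char: c
  4: accacaa$ -> last char: $
  5: caa$acca -> last char: a
  6: cacaa$ac -> last char: c
  7: ccacaa$a -> last char: a


BWT = aacc$aca


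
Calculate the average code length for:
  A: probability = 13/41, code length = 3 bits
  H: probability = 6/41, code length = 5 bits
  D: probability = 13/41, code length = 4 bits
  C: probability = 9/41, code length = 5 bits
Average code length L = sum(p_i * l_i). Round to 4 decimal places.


Weighted contributions p_i * l_i:
  A: (13/41) * 3 = 39/41
  H: (6/41) * 5 = 30/41
  D: (13/41) * 4 = 52/41
  C: (9/41) * 5 = 45/41
Sum = (39 + 30 + 52 + 45)/41 = 166/41

L = 166/41 = 4.0488 bits/symbol


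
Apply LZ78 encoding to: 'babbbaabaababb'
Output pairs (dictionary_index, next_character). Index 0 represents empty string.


LZ78 encoding steps:
Dictionary: {0: ''}
Step 1: w='' (idx 0), next='b' -> output (0, 'b'), add 'b' as idx 1
Step 2: w='' (idx 0), next='a' -> output (0, 'a'), add 'a' as idx 2
Step 3: w='b' (idx 1), next='b' -> output (1, 'b'), add 'bb' as idx 3
Step 4: w='b' (idx 1), next='a' -> output (1, 'a'), add 'ba' as idx 4
Step 5: w='a' (idx 2), next='b' -> output (2, 'b'), add 'ab' as idx 5
Step 6: w='a' (idx 2), next='a' -> output (2, 'a'), add 'aa' as idx 6
Step 7: w='ba' (idx 4), next='b' -> output (4, 'b'), add 'bab' as idx 7
Step 8: w='b' (idx 1), end of input -> output (1, '')


Encoded: [(0, 'b'), (0, 'a'), (1, 'b'), (1, 'a'), (2, 'b'), (2, 'a'), (4, 'b'), (1, '')]


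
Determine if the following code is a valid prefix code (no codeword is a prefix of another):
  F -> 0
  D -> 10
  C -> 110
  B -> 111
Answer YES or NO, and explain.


Checking each pair (does one codeword prefix another?):
  F='0' vs D='10': no prefix
  F='0' vs C='110': no prefix
  F='0' vs B='111': no prefix
  D='10' vs F='0': no prefix
  D='10' vs C='110': no prefix
  D='10' vs B='111': no prefix
  C='110' vs F='0': no prefix
  C='110' vs D='10': no prefix
  C='110' vs B='111': no prefix
  B='111' vs F='0': no prefix
  B='111' vs D='10': no prefix
  B='111' vs C='110': no prefix
No violation found over all pairs.

YES -- this is a valid prefix code. No codeword is a prefix of any other codeword.


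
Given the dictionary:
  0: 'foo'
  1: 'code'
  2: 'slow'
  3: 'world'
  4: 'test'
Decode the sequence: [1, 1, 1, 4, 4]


Look up each index in the dictionary:
  1 -> 'code'
  1 -> 'code'
  1 -> 'code'
  4 -> 'test'
  4 -> 'test'

Decoded: "code code code test test"


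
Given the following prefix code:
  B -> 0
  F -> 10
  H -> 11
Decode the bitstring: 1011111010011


Decoding step by step:
Bits 10 -> F
Bits 11 -> H
Bits 11 -> H
Bits 10 -> F
Bits 10 -> F
Bits 0 -> B
Bits 11 -> H


Decoded message: FHHFFBH


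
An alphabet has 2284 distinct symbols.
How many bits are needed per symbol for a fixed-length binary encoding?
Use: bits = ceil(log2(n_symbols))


log2(2284) = 11.1573
Bracket: 2^11 = 2048 < 2284 <= 2^12 = 4096
So ceil(log2(2284)) = 12

bits = ceil(log2(2284)) = ceil(11.1573) = 12 bits


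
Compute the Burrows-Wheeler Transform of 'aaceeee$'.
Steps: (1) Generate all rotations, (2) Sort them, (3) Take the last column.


Rotations (sorted):
  0: $aaceeee -> last char: e
  1: aaceeee$ -> last char: $
  2: aceeee$a -> last char: a
  3: ceeee$aa -> last char: a
  4: e$aaceee -> last char: e
  5: ee$aacee -> last char: e
  6: eee$aace -> last char: e
  7: eeee$aac -> last char: c


BWT = e$aaeeec


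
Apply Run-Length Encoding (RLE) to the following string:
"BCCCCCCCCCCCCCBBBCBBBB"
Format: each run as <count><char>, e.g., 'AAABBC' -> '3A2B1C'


Scanning runs left to right:
  i=0: run of 'B' x 1 -> '1B'
  i=1: run of 'C' x 13 -> '13C'
  i=14: run of 'B' x 3 -> '3B'
  i=17: run of 'C' x 1 -> '1C'
  i=18: run of 'B' x 4 -> '4B'

RLE = 1B13C3B1C4B


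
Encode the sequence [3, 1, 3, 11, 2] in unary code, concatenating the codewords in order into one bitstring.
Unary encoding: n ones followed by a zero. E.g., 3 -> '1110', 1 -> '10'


Encode each number as n ones followed by a terminating 0:
  3 -> 1110 (4 bits)
  1 -> 10 (2 bits)
  3 -> 1110 (4 bits)
  11 -> 111111111110 (12 bits)
  2 -> 110 (3 bits)
Total length = 4 + 2 + 4 + 12 + 3 = 25 bits.

Unary([3, 1, 3, 11, 2]) = 1110101110111111111110110 (25 bits)


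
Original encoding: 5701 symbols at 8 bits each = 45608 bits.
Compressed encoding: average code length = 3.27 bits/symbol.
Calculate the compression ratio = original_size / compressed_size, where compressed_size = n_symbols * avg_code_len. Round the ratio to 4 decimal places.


original_size = n_symbols * orig_bits = 5701 * 8 = 45608 bits
compressed_size = n_symbols * avg_code_len = 5701 * 3.27 = 18642.27 bits
ratio = original_size / compressed_size = 45608 / 18642.27 = 2.4465

Compression ratio = 2.4465


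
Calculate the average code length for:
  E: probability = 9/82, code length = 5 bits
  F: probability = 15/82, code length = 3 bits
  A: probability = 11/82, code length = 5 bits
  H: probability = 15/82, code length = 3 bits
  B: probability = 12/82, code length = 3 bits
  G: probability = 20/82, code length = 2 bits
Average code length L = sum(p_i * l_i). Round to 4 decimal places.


Weighted contributions p_i * l_i:
  E: (9/82) * 5 = 45/82
  F: (15/82) * 3 = 45/82
  A: (11/82) * 5 = 55/82
  H: (15/82) * 3 = 45/82
  B: (12/82) * 3 = 36/82
  G: (20/82) * 2 = 40/82
Sum = (45 + 45 + 55 + 45 + 36 + 40)/82 = 266/82

L = 266/82 = 3.2439 bits/symbol


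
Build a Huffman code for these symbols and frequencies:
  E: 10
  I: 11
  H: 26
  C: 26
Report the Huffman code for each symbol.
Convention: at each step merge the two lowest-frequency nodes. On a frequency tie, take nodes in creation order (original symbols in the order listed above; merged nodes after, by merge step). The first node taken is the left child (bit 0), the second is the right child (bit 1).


Huffman tree construction:
Step 1: Merge E(10) + I(11) = 21
Step 2: Merge (E+I)(21) + H(26) = 47
Step 3: Merge C(26) + ((E+I)+H)(47) = 73
Read each symbol's code off the tree from the root (left child = 0, right child = 1).

Codes:
  E: 100 (length 3)
  I: 101 (length 3)
  H: 11 (length 2)
  C: 0 (length 1)
Average code length: 141/73 = 1.9315 bits/symbol


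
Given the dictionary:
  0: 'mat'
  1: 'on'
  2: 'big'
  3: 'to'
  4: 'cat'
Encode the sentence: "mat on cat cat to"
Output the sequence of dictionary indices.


Look up each word in the dictionary:
  'mat' -> 0
  'on' -> 1
  'cat' -> 4
  'cat' -> 4
  'to' -> 3

Encoded: [0, 1, 4, 4, 3]


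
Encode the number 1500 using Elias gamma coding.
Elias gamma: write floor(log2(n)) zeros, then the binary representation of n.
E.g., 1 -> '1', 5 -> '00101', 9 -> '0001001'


num_bits = floor(log2(1500)) + 1 = 11
leading_zeros = num_bits - 1 = 10
binary(1500) = 10111011100

Elias gamma(1500) = '0000000000' + '10111011100' = 000000000010111011100 (21 bits)


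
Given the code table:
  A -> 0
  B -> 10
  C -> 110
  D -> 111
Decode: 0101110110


Decoding:
0 -> A
10 -> B
111 -> D
0 -> A
110 -> C


Result: ABDAC


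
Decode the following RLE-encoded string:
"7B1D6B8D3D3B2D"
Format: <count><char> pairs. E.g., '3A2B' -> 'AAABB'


Expanding each <count><char> pair:
  7B -> 'BBBBBBB'
  1D -> 'D'
  6B -> 'BBBBBB'
  8D -> 'DDDDDDDD'
  3D -> 'DDD'
  3B -> 'BBB'
  2D -> 'DD'

Decoded = BBBBBBBDBBBBBBDDDDDDDDDDDBBBDD


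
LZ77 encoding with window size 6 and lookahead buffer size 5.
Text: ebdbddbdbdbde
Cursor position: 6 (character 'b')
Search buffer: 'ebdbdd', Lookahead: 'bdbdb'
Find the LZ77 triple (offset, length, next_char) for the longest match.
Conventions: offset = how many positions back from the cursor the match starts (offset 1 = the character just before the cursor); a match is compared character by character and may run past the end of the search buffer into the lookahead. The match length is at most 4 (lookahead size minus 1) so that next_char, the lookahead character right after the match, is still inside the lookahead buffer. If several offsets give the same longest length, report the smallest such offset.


Try each offset into the search buffer:
  offset=1 (pos 5, char 'd'): match length 0
  offset=2 (pos 4, char 'd'): match length 0
  offset=3 (pos 3, char 'b'): match length 2
  offset=4 (pos 2, char 'd'): match length 0
  offset=5 (pos 1, char 'b'): match length 4
  offset=6 (pos 0, char 'e'): match length 0
Longest match has length 4 at offset 5.
next_char = character at position 6 + 4 = 10 -> 'b'

Best match: offset=5, length=4 (matching 'bdbd' starting at position 1)
LZ77 triple: (5, 4, 'b')


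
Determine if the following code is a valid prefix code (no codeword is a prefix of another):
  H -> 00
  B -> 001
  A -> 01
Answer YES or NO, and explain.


Checking each pair (does one codeword prefix another?):
  H='00' vs B='001': prefix -- VIOLATION

NO -- this is NOT a valid prefix code. H (00) is a prefix of B (001).


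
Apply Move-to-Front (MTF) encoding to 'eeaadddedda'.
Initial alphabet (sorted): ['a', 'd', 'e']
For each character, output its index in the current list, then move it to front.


MTF encoding:
'e': index 2 in ['a', 'd', 'e'] -> ['e', 'a', 'd']
'e': index 0 in ['e', 'a', 'd'] -> ['e', 'a', 'd']
'a': index 1 in ['e', 'a', 'd'] -> ['a', 'e', 'd']
'a': index 0 in ['a', 'e', 'd'] -> ['a', 'e', 'd']
'd': index 2 in ['a', 'e', 'd'] -> ['d', 'a', 'e']
'd': index 0 in ['d', 'a', 'e'] -> ['d', 'a', 'e']
'd': index 0 in ['d', 'a', 'e'] -> ['d', 'a', 'e']
'e': index 2 in ['d', 'a', 'e'] -> ['e', 'd', 'a']
'd': index 1 in ['e', 'd', 'a'] -> ['d', 'e', 'a']
'd': index 0 in ['d', 'e', 'a'] -> ['d', 'e', 'a']
'a': index 2 in ['d', 'e', 'a'] -> ['a', 'd', 'e']


Output: [2, 0, 1, 0, 2, 0, 0, 2, 1, 0, 2]


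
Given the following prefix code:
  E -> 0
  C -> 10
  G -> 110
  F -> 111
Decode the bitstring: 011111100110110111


Decoding step by step:
Bits 0 -> E
Bits 111 -> F
Bits 111 -> F
Bits 0 -> E
Bits 0 -> E
Bits 110 -> G
Bits 110 -> G
Bits 111 -> F


Decoded message: EFFEEGGF


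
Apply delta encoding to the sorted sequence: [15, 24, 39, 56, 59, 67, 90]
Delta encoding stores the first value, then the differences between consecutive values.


First value: 15
Deltas:
  24 - 15 = 9
  39 - 24 = 15
  56 - 39 = 17
  59 - 56 = 3
  67 - 59 = 8
  90 - 67 = 23


Delta encoded: [15, 9, 15, 17, 3, 8, 23]


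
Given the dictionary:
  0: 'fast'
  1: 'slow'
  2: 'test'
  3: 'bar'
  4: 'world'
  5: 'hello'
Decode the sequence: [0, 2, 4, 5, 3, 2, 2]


Look up each index in the dictionary:
  0 -> 'fast'
  2 -> 'test'
  4 -> 'world'
  5 -> 'hello'
  3 -> 'bar'
  2 -> 'test'
  2 -> 'test'

Decoded: "fast test world hello bar test test"


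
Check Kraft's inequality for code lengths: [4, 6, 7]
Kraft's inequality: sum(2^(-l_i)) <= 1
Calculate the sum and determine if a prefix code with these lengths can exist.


Sum = 2^(-4) + 2^(-6) + 2^(-7)
    = 0.0625 + 0.015625 + 0.0078125
    = 11/128 = 0.0859375
Since 0.0859375 <= 1, Kraft's inequality IS satisfied.
A prefix code with these lengths CAN exist.

Kraft sum = 0.0859375. Satisfied.


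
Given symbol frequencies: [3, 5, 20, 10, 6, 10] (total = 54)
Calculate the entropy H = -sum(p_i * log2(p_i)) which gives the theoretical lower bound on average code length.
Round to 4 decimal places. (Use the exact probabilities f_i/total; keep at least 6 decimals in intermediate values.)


Per-symbol terms -p_i * log2(p_i) with p_i = f_i/54:
  p = 3/54 = 0.055556: log2(p) = -4.169925, -p*log2(p) = 0.231663
  p = 5/54 = 0.092593: log2(p) = -3.432959, -p*log2(p) = 0.317867
  p = 20/54 = 0.370370: log2(p) = -1.432959, -p*log2(p) = 0.530726
  p = 10/54 = 0.185185: log2(p) = -2.432959, -p*log2(p) = 0.450548
  p = 6/54 = 0.111111: log2(p) = -3.169925, -p*log2(p) = 0.352214
  p = 10/54 = 0.185185: log2(p) = -2.432959, -p*log2(p) = 0.450548
H = 0.231663 + 0.317867 + 0.530726 + 0.450548 + 0.352214 + 0.450548 = 2.333566

H = 2.3336 bits/symbol
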